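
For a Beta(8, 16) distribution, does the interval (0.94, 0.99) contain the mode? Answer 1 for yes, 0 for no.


Mode of Beta(a,b) = (a-1)/(a+b-2)
= (8-1)/(8+16-2) = 0.3182
Check: 0.94 <= 0.3182 <= 0.99?
Result: 0

0


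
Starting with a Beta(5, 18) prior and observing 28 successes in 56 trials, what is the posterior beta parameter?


Posterior beta = prior beta + failures
Failures = 56 - 28 = 28
beta_post = 18 + 28 = 46

46


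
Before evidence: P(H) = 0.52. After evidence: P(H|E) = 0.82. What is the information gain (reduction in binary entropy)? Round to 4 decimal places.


Prior entropy = 0.9988
Posterior entropy = 0.6801
Information gain = 0.9988 - 0.6801 = 0.3188

0.3188


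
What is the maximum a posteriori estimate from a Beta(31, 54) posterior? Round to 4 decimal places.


The MAP estimate equals the mode of the distribution.
Mode of Beta(a,b) = (a-1)/(a+b-2)
= 30/83
= 0.3614

0.3614


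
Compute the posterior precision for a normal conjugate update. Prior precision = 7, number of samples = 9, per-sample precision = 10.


tau_post = tau_0 + n * tau
= 7 + 9 * 10 = 97

97


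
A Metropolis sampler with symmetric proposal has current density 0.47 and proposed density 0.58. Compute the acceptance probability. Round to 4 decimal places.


For symmetric proposals, acceptance = min(1, pi(x*)/pi(x))
= min(1, 0.58/0.47)
= min(1, 1.234) = 1.0

1.0


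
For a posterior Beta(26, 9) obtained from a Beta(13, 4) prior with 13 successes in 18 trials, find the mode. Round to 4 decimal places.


Mode = (alpha - 1) / (alpha + beta - 2)
= 25 / 33
= 0.7576

0.7576


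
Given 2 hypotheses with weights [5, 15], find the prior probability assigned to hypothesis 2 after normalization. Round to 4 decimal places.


To normalize, divide each weight by the sum of all weights.
Sum = 20
Prior(H2) = 15/20 = 0.75

0.75


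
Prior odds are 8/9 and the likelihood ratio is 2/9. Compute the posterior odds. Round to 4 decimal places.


Posterior odds = prior odds * likelihood ratio
= (8/9) * (2/9)
= 16 / 81
= 0.1975

0.1975


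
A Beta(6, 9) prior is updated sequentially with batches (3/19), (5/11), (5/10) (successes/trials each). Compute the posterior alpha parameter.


Sequential conjugate updating is equivalent to a single batch update.
Total successes across all batches = 13
alpha_posterior = alpha_prior + total_successes = 6 + 13
= 19

19


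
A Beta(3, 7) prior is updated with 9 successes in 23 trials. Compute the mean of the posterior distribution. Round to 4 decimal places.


After update: Beta(12, 21)
Mean = 12 / (12 + 21) = 12 / 33
= 0.3636

0.3636


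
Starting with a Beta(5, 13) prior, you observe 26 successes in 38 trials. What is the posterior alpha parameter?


For a Beta-Binomial conjugate model:
Posterior alpha = prior alpha + number of successes
= 5 + 26 = 31

31


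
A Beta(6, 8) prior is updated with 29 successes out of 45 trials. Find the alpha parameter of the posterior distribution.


In the Beta-Binomial conjugate update:
alpha_post = alpha_prior + successes
= 6 + 29
= 35

35


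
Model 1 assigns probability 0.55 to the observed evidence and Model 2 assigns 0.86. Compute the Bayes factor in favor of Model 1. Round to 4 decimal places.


BF = P(data|M1) / P(data|M2)
= 0.55 / 0.86 = 0.6395

0.6395


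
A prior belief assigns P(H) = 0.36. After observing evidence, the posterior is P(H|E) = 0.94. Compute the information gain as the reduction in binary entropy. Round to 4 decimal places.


H(prior) = -0.36*log2(0.36) - 0.64*log2(0.64)
= 0.9427
H(post) = -0.94*log2(0.94) - 0.06*log2(0.06)
= 0.3274
IG = 0.9427 - 0.3274 = 0.6152

0.6152


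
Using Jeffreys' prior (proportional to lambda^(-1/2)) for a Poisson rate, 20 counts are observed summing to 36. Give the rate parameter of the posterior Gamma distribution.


Conjugate update: Gamma(prior_shape + S, prior_rate + n).
Prior shape = 0.5, prior rate = 0.
Posterior rate = 0 + n = 20

20.0


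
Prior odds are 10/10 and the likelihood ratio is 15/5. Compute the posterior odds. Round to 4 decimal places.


Posterior odds = prior odds * likelihood ratio
= (10/10) * (15/5)
= 150 / 50
= 3.0

3.0


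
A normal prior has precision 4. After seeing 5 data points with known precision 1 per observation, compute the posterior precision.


In the conjugate normal model, precisions add:
tau_posterior = tau_prior + n * tau_data
= 4 + 5*1 = 9

9


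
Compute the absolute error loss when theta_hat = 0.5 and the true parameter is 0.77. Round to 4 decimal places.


L = |theta_hat - theta_true|
= |0.5 - 0.77| = 0.27

0.27


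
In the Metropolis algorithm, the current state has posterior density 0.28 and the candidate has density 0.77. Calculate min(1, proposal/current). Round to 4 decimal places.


Ratio = 0.77/0.28 = 2.75
Acceptance probability = min(1, 2.75)
= 1.0

1.0


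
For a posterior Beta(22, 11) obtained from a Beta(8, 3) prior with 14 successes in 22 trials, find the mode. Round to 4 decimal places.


Mode = (alpha - 1) / (alpha + beta - 2)
= 21 / 31
= 0.6774

0.6774


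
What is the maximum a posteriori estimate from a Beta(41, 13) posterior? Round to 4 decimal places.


The MAP estimate equals the mode of the distribution.
Mode of Beta(a,b) = (a-1)/(a+b-2)
= 40/52
= 0.7692

0.7692


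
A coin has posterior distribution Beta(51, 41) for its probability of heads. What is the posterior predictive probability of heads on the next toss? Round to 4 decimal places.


Posterior predictive = E[theta] = alpha/(alpha+beta)
= 51/92
= 0.5543

0.5543


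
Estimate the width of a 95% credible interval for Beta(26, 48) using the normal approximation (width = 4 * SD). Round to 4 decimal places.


For Beta(a,b): Var = ab/((a+b)^2(a+b+1))
Var = 0.003, SD = 0.0551
Approximate 95% CI width = 4 * 0.0551 = 0.2205

0.2205


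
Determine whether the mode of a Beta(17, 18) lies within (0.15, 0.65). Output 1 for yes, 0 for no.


First find the mode: (a-1)/(a+b-2) = 0.4848
Is 0.4848 in (0.15, 0.65)? 1

1


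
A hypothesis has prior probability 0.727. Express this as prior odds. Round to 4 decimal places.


Odds = P(H) / P(not H) = 0.727 / 0.273
= 2.663

2.663


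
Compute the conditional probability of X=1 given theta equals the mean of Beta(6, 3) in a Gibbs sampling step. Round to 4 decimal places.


Mean of Beta(6, 3) = 0.6667
P(X=1 | theta=0.6667) = 0.6667

0.6667


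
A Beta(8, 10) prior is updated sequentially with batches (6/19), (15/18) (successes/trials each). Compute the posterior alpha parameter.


Sequential conjugate updating is equivalent to a single batch update.
Total successes across all batches = 21
alpha_posterior = alpha_prior + total_successes = 8 + 21
= 29

29


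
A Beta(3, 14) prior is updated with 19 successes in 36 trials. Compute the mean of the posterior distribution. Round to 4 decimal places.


After update: Beta(22, 31)
Mean = 22 / (22 + 31) = 22 / 53
= 0.4151

0.4151


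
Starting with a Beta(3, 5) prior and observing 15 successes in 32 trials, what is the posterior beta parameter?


Posterior beta = prior beta + failures
Failures = 32 - 15 = 17
beta_post = 5 + 17 = 22

22


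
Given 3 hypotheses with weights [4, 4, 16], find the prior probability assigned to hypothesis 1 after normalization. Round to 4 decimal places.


To normalize, divide each weight by the sum of all weights.
Sum = 24
Prior(H1) = 4/24 = 0.1667

0.1667


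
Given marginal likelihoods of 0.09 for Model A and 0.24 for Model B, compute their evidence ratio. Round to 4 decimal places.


Ratio = ML(A) / ML(B) = 0.09/0.24
= 0.375

0.375


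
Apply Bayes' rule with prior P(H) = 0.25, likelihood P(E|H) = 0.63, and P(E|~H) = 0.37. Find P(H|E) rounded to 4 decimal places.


Step 1: Compute marginal P(E) = P(E|H)P(H) + P(E|~H)P(~H)
= 0.63*0.25 + 0.37*0.75 = 0.435
Step 2: P(H|E) = P(E|H)P(H)/P(E) = 0.1575/0.435
= 0.3621

0.3621


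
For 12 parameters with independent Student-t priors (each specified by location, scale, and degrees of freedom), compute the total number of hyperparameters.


A Student-t prior has 3 hyperparameters per parameter.
Total = 12 * 3 = 36

36


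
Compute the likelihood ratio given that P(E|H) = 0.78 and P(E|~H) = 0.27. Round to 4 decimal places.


LR = P(E|H) / P(E|~H)
= 0.78 / 0.27 = 2.8889

2.8889


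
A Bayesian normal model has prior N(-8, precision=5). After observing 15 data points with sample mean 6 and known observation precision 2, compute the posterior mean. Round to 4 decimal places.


Posterior mean = (prior_precision * prior_mean + n * data_precision * data_mean) / (prior_precision + n * data_precision)
Numerator = 5*-8 + 15*2*6 = 140
Denominator = 5 + 15*2 = 35
Posterior mean = 4.0

4.0


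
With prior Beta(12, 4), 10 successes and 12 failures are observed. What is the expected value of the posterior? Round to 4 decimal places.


Posterior = Beta(22, 16)
E[theta] = alpha/(alpha+beta)
= 22/38 = 0.5789

0.5789


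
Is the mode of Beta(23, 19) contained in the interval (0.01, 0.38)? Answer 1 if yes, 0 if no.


Mode = (a-1)/(a+b-2) = 22/40 = 0.55
Interval: (0.01, 0.38)
Contains mode? 0

0


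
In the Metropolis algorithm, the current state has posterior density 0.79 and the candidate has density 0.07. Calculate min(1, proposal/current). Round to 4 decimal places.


Ratio = 0.07/0.79 = 0.0886
Acceptance probability = min(1, 0.0886)
= 0.0886

0.0886


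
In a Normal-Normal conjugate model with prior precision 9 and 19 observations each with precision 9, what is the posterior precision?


Posterior precision = prior precision + n * observation precision
= 9 + 19 * 9
= 9 + 171 = 180

180


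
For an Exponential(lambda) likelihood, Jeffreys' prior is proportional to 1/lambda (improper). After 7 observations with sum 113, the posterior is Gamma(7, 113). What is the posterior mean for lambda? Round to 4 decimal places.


Posterior = Gamma(n, sum_x) = Gamma(7, 113)
Posterior mean = shape/rate = 7/113
= 0.0619

0.0619


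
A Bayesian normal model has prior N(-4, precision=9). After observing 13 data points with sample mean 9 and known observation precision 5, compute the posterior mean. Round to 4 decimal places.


Posterior mean = (prior_precision * prior_mean + n * data_precision * data_mean) / (prior_precision + n * data_precision)
Numerator = 9*-4 + 13*5*9 = 549
Denominator = 9 + 13*5 = 74
Posterior mean = 7.4189

7.4189


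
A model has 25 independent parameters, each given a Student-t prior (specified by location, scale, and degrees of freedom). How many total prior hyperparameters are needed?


Each Student-t prior needs 3 hyperparameters (location, scale, and degrees of freedom).
Total = 3 * 25 = 75

75


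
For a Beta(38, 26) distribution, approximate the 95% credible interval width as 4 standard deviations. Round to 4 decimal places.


Variance of Beta(a,b) = ab / ((a+b)^2 * (a+b+1))
= 38*26 / ((64)^2 * 65)
= 0.0037
SD = sqrt(0.0037) = 0.0609
Width = 4 * SD = 0.2437

0.2437


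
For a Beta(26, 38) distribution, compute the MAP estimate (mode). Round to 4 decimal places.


MAP = mode = (a-1)/(a+b-2)
= (26-1)/(26+38-2)
= 25/62 = 0.4032

0.4032


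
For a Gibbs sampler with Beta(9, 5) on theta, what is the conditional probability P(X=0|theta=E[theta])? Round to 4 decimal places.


E[theta] = 9/(9+5) = 0.6429
P(X=0|theta) = 1 - theta = 0.3571

0.3571


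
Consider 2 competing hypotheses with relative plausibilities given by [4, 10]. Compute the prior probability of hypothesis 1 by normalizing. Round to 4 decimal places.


Sum of weights = 4 + 10 = 14
Normalized prior for H1 = 4 / 14
= 0.2857

0.2857


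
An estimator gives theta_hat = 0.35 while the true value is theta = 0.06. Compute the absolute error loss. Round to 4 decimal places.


The absolute error loss is |theta_hat - theta|
= |0.35 - 0.06|
= 0.29

0.29


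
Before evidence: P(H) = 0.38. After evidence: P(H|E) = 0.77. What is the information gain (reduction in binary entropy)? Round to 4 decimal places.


Prior entropy = 0.958
Posterior entropy = 0.778
Information gain = 0.958 - 0.778 = 0.18

0.18


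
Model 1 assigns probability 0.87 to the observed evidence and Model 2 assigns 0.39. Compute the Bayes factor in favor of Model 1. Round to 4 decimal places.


BF = P(data|M1) / P(data|M2)
= 0.87 / 0.39 = 2.2308

2.2308


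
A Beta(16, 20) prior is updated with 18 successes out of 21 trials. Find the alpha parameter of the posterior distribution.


In the Beta-Binomial conjugate update:
alpha_post = alpha_prior + successes
= 16 + 18
= 34

34


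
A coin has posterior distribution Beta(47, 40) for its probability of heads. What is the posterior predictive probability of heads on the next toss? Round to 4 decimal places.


Posterior predictive = E[theta] = alpha/(alpha+beta)
= 47/87
= 0.5402

0.5402


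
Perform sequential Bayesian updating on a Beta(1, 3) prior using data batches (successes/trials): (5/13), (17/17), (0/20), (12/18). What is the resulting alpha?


Accumulate successes: 34
Posterior alpha = prior alpha + sum of successes
= 1 + 34 = 35

35


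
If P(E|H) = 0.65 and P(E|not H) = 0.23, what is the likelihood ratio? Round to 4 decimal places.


Likelihood ratio = P(E|H) / P(E|not H)
= 0.65 / 0.23
= 2.8261

2.8261


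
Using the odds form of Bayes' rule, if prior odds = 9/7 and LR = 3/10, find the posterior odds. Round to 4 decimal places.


Bayes' rule in odds form: posterior odds = prior odds * LR
= (9 * 3) / (7 * 10)
= 27/70 = 0.3857

0.3857


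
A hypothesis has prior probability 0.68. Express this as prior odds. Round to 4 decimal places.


Odds = P(H) / P(not H) = 0.68 / 0.32
= 2.125

2.125


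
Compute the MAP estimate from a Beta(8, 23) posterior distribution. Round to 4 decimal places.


MAP = mode of Beta distribution
= (alpha - 1)/(alpha + beta - 2)
= (8-1)/(8+23-2)
= 7/29 = 0.2414

0.2414


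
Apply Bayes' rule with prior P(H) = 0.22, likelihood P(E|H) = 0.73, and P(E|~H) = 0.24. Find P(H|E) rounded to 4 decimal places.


Step 1: Compute marginal P(E) = P(E|H)P(H) + P(E|~H)P(~H)
= 0.73*0.22 + 0.24*0.78 = 0.3478
Step 2: P(H|E) = P(E|H)P(H)/P(E) = 0.1606/0.3478
= 0.4618

0.4618


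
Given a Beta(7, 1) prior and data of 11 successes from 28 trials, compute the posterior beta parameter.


Number of failures = 28 - 11 = 17
Posterior beta = 1 + 17 = 18

18


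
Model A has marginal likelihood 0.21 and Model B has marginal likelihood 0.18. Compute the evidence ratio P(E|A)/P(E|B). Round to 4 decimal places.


Evidence ratio = P(E|A) / P(E|B)
= 0.21 / 0.18
= 1.1667

1.1667


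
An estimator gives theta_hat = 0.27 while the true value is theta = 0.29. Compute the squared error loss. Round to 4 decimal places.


The squared error loss is (theta_hat - theta)^2
= (0.27 - 0.29)^2
= (-0.02)^2 = 0.0004

0.0004


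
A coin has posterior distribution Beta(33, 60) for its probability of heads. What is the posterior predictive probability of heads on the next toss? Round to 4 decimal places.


Posterior predictive = E[theta] = alpha/(alpha+beta)
= 33/93
= 0.3548

0.3548


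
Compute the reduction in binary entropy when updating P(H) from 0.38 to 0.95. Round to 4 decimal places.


H_before = -p*log2(p) - (1-p)*log2(1-p) for p=0.38: 0.958
H_after for p=0.95: 0.2864
Reduction = 0.958 - 0.2864 = 0.6716

0.6716


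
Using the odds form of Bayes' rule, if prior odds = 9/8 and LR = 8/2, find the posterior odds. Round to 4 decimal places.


Bayes' rule in odds form: posterior odds = prior odds * LR
= (9 * 8) / (8 * 2)
= 72/16 = 4.5

4.5


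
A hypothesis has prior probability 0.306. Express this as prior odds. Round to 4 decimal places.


Odds = P(H) / P(not H) = 0.306 / 0.694
= 0.4409

0.4409


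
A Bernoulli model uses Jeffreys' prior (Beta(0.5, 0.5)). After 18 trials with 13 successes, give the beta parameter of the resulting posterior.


Posterior = Beta(prior_alpha + successes, prior_beta + failures)
= Beta(0.5 + 13, 0.5 + 5)
Posterior beta = 0.5 + (n - k) = 0.5 + 5 = 5.5

5.5


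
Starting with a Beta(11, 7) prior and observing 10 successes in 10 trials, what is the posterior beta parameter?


Posterior beta = prior beta + failures
Failures = 10 - 10 = 0
beta_post = 7 + 0 = 7

7


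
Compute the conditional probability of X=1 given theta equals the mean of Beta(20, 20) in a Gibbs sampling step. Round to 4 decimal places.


Mean of Beta(20, 20) = 0.5
P(X=1 | theta=0.5) = 0.5

0.5


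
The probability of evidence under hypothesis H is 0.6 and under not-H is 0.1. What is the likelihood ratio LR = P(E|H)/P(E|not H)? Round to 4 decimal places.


LR = 0.6 / 0.1
= 6.0

6.0


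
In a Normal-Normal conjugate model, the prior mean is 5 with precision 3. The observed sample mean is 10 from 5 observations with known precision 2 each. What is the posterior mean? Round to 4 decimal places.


Posterior precision = tau0 + n*tau = 3 + 5*2 = 13
Posterior mean = (tau0*mu0 + n*tau*xbar) / posterior_precision
= (3*5 + 5*2*10) / 13
= 115 / 13 = 8.8462

8.8462


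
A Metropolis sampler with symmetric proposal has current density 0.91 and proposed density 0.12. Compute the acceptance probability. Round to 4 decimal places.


For symmetric proposals, acceptance = min(1, pi(x*)/pi(x))
= min(1, 0.12/0.91)
= min(1, 0.1319) = 0.1319

0.1319


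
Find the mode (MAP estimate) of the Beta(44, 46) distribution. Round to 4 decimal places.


For Beta(a,b) with a,b > 1:
Mode = (a-1)/(a+b-2) = (44-1)/(90-2)
= 43/88 = 0.4886

0.4886


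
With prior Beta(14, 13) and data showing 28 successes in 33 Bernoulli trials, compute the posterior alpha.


Conjugate update: alpha_posterior = alpha_prior + k
= 14 + 28 = 42

42


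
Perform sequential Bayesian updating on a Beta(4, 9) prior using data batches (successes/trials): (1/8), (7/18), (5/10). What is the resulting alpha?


Accumulate successes: 13
Posterior alpha = prior alpha + sum of successes
= 4 + 13 = 17

17


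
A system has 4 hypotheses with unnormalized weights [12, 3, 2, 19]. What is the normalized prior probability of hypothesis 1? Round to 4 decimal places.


The normalized prior is the weight divided by the total.
Total weight = 36
P(H1) = 12 / 36 = 0.3333

0.3333


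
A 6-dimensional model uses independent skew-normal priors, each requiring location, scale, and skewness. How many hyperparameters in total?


Per parameter: 3 (location, scale, and skewness).
Total = 6 * 3 = 18

18


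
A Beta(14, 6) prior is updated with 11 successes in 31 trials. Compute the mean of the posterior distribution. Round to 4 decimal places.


After update: Beta(25, 26)
Mean = 25 / (25 + 26) = 25 / 51
= 0.4902

0.4902


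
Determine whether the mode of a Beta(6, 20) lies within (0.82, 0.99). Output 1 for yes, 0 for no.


First find the mode: (a-1)/(a+b-2) = 0.2083
Is 0.2083 in (0.82, 0.99)? 0

0


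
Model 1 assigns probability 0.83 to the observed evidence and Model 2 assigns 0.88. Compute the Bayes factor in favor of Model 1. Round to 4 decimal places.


BF = P(data|M1) / P(data|M2)
= 0.83 / 0.88 = 0.9432

0.9432


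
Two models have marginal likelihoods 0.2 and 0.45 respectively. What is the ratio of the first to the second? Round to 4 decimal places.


Evidence ratio = 0.2 / 0.45
= 0.4444

0.4444


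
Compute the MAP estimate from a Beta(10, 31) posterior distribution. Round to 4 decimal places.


MAP = mode of Beta distribution
= (alpha - 1)/(alpha + beta - 2)
= (10-1)/(10+31-2)
= 9/39 = 0.2308

0.2308


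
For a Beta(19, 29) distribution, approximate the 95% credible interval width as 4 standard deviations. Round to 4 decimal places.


Variance of Beta(a,b) = ab / ((a+b)^2 * (a+b+1))
= 19*29 / ((48)^2 * 49)
= 0.0049
SD = sqrt(0.0049) = 0.0699
Width = 4 * SD = 0.2794

0.2794


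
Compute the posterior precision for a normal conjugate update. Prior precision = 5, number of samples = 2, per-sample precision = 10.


tau_post = tau_0 + n * tau
= 5 + 2 * 10 = 25

25


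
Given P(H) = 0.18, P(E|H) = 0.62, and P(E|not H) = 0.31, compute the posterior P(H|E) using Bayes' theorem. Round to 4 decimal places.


By Bayes' theorem: P(H|E) = P(E|H)*P(H) / P(E)
P(E) = P(E|H)*P(H) + P(E|not H)*P(not H)
P(E) = 0.62*0.18 + 0.31*0.82 = 0.3658
P(H|E) = 0.62*0.18 / 0.3658 = 0.3051

0.3051


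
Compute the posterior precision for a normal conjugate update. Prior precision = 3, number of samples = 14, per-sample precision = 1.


tau_post = tau_0 + n * tau
= 3 + 14 * 1 = 17

17


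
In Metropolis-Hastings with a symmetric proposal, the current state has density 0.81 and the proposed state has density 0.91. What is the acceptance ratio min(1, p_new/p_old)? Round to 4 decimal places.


Ratio = p_new / p_old = 0.91 / 0.81 = 1.1235
Acceptance = min(1, 1.1235) = 1.0

1.0


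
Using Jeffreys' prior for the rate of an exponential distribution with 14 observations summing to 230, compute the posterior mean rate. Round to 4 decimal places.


Jeffreys' prior leads to posterior Gamma(14, 230).
Mean = 14/230 = 0.0609

0.0609


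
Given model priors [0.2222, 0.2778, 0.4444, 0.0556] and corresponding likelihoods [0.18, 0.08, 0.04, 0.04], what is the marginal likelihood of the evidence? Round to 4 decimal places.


P(E) = sum_i P(M_i) P(E|M_i)
= 0.04 + 0.0222 + 0.0178 + 0.0022
= 0.0822

0.0822


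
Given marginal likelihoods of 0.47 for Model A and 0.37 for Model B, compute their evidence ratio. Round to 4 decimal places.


Ratio = ML(A) / ML(B) = 0.47/0.37
= 1.2703

1.2703


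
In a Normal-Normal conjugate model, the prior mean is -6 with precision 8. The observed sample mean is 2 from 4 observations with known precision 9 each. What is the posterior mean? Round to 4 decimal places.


Posterior precision = tau0 + n*tau = 8 + 4*9 = 44
Posterior mean = (tau0*mu0 + n*tau*xbar) / posterior_precision
= (8*-6 + 4*9*2) / 44
= 24 / 44 = 0.5455

0.5455


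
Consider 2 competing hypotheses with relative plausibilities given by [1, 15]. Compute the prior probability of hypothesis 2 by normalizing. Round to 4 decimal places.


Sum of weights = 1 + 15 = 16
Normalized prior for H2 = 15 / 16
= 0.9375

0.9375


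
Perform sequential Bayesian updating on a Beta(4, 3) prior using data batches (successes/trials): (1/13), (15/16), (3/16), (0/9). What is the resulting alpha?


Accumulate successes: 19
Posterior alpha = prior alpha + sum of successes
= 4 + 19 = 23

23


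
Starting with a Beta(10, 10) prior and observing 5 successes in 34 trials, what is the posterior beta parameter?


Posterior beta = prior beta + failures
Failures = 34 - 5 = 29
beta_post = 10 + 29 = 39

39


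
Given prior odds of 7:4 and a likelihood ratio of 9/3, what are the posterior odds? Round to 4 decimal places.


Posterior odds = prior odds * LR
Prior odds = 7/4 = 1.75
LR = 9/3 = 3.0
Posterior odds = 1.75 * 3.0 = 5.25

5.25


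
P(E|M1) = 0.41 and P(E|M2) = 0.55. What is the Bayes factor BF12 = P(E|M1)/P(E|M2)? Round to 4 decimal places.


Bayes factor BF12 = P(E|M1) / P(E|M2)
= 0.41 / 0.55
= 0.7455

0.7455


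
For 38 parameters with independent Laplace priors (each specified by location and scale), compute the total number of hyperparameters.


A Laplace prior has 2 hyperparameters per parameter.
Total = 38 * 2 = 76

76


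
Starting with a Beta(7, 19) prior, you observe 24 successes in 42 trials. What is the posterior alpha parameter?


For a Beta-Binomial conjugate model:
Posterior alpha = prior alpha + number of successes
= 7 + 24 = 31

31


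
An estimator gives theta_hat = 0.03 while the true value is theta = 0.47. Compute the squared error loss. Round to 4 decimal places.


The squared error loss is (theta_hat - theta)^2
= (0.03 - 0.47)^2
= (-0.44)^2 = 0.1936

0.1936


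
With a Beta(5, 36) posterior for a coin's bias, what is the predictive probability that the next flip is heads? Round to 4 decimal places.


The predictive probability equals the posterior mean.
P(next = heads) = alpha / (alpha + beta)
= 5 / 41 = 0.122

0.122


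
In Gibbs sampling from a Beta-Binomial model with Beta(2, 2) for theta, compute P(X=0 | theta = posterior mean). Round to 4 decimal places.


Posterior mean = alpha/(alpha+beta) = 2/4 = 0.5
P(X=0|theta=mean) = 1 - theta = 0.5

0.5


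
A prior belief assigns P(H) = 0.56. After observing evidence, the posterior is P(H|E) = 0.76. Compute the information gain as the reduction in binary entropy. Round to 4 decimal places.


H(prior) = -0.56*log2(0.56) - 0.44*log2(0.44)
= 0.9896
H(post) = -0.76*log2(0.76) - 0.24*log2(0.24)
= 0.795
IG = 0.9896 - 0.795 = 0.1945

0.1945


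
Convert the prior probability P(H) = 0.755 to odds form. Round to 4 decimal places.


P(not H) = 1 - 0.755 = 0.245
Odds = 0.755 / 0.245 = 3.0816

3.0816


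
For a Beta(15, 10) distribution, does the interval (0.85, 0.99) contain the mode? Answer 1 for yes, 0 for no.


Mode of Beta(a,b) = (a-1)/(a+b-2)
= (15-1)/(15+10-2) = 0.6087
Check: 0.85 <= 0.6087 <= 0.99?
Result: 0

0


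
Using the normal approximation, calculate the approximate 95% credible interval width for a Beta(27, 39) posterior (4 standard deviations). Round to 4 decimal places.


Var(Beta) = 27*39/(66^2 * 67) = 0.0036
SD = 0.0601
Width ~ 4*SD = 0.2403

0.2403


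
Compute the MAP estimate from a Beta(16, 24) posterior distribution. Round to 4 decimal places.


MAP = mode of Beta distribution
= (alpha - 1)/(alpha + beta - 2)
= (16-1)/(16+24-2)
= 15/38 = 0.3947

0.3947


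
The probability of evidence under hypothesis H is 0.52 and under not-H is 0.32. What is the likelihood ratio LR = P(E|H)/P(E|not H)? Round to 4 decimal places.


LR = 0.52 / 0.32
= 1.625

1.625


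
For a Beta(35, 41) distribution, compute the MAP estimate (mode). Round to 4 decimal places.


MAP = mode = (a-1)/(a+b-2)
= (35-1)/(35+41-2)
= 34/74 = 0.4595

0.4595


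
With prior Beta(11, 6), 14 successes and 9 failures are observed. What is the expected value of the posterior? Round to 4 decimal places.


Posterior = Beta(25, 15)
E[theta] = alpha/(alpha+beta)
= 25/40 = 0.625

0.625


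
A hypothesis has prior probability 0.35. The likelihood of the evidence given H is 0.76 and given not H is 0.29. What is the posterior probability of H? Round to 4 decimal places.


Using Bayes' theorem:
P(E) = 0.35 * 0.76 + 0.65 * 0.29
P(E) = 0.4545
P(H|E) = (0.35 * 0.76) / 0.4545 = 0.5853

0.5853


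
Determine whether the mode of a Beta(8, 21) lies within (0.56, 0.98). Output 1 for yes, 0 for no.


First find the mode: (a-1)/(a+b-2) = 0.2593
Is 0.2593 in (0.56, 0.98)? 0

0


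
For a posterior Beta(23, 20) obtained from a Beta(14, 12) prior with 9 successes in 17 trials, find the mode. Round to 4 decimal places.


Mode = (alpha - 1) / (alpha + beta - 2)
= 22 / 41
= 0.5366

0.5366


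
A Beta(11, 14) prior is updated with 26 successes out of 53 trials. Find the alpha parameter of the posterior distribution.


In the Beta-Binomial conjugate update:
alpha_post = alpha_prior + successes
= 11 + 26
= 37

37


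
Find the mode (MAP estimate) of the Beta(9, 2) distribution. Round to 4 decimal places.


For Beta(a,b) with a,b > 1:
Mode = (a-1)/(a+b-2) = (9-1)/(11-2)
= 8/9 = 0.8889

0.8889


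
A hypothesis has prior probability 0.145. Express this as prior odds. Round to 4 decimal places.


Odds = P(H) / P(not H) = 0.145 / 0.855
= 0.1696

0.1696


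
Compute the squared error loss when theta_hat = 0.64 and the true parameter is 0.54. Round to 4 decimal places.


L = (theta_hat - theta_true)^2
= (0.64 - 0.54)^2
= 0.1^2 = 0.01

0.01


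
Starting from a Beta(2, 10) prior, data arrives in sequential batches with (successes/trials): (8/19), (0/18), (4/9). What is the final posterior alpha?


In sequential Bayesian updating, we sum all successes.
Total successes = 12
Final alpha = 2 + 12 = 14

14


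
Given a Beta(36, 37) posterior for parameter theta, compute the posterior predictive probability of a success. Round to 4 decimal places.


For a Beta-Bernoulli model, the predictive probability is the mean:
P(success) = 36/(36+37) = 36/73 = 0.4932

0.4932


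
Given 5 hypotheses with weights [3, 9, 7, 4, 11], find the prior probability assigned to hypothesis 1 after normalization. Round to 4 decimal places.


To normalize, divide each weight by the sum of all weights.
Sum = 34
Prior(H1) = 3/34 = 0.0882

0.0882


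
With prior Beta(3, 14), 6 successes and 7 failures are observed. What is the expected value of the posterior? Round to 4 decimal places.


Posterior = Beta(9, 21)
E[theta] = alpha/(alpha+beta)
= 9/30 = 0.3

0.3


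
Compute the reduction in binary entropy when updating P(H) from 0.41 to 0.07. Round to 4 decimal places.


H_before = -p*log2(p) - (1-p)*log2(1-p) for p=0.41: 0.9765
H_after for p=0.07: 0.3659
Reduction = 0.9765 - 0.3659 = 0.6106

0.6106


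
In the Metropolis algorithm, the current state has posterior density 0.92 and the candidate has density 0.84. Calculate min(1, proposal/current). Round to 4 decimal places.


Ratio = 0.84/0.92 = 0.913
Acceptance probability = min(1, 0.913)
= 0.913

0.913


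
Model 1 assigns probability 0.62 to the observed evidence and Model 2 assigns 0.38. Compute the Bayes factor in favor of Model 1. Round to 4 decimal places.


BF = P(data|M1) / P(data|M2)
= 0.62 / 0.38 = 1.6316

1.6316


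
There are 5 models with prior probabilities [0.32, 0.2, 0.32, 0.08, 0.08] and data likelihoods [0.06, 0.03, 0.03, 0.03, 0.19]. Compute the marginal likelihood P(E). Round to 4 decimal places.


P(E) = sum over models of P(M_i) * P(E|M_i)
= 0.32*0.06 + 0.2*0.03 + 0.32*0.03 + 0.08*0.03 + 0.08*0.19
= 0.0524

0.0524


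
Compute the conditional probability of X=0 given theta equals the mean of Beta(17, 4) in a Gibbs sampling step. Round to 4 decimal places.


Mean of Beta(17, 4) = 0.8095
P(X=0 | theta=0.8095) = 0.1905

0.1905


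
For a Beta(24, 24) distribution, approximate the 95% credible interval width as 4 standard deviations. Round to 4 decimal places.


Variance of Beta(a,b) = ab / ((a+b)^2 * (a+b+1))
= 24*24 / ((48)^2 * 49)
= 0.0051
SD = sqrt(0.0051) = 0.0714
Width = 4 * SD = 0.2857

0.2857


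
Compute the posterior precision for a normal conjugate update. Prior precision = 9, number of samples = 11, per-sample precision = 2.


tau_post = tau_0 + n * tau
= 9 + 11 * 2 = 31

31


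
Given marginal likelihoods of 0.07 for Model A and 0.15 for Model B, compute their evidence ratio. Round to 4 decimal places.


Ratio = ML(A) / ML(B) = 0.07/0.15
= 0.4667

0.4667


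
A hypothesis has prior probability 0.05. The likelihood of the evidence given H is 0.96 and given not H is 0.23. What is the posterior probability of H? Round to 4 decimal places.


Using Bayes' theorem:
P(E) = 0.05 * 0.96 + 0.95 * 0.23
P(E) = 0.2665
P(H|E) = (0.05 * 0.96) / 0.2665 = 0.1801

0.1801


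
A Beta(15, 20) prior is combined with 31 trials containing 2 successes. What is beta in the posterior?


In conjugate updating:
beta_posterior = beta_prior + (n - k)
= 20 + (31 - 2)
= 20 + 29 = 49

49


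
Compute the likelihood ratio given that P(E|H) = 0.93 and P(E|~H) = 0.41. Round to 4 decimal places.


LR = P(E|H) / P(E|~H)
= 0.93 / 0.41 = 2.2683

2.2683


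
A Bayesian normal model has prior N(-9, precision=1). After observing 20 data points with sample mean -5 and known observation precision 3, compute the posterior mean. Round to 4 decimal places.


Posterior mean = (prior_precision * prior_mean + n * data_precision * data_mean) / (prior_precision + n * data_precision)
Numerator = 1*-9 + 20*3*-5 = -309
Denominator = 1 + 20*3 = 61
Posterior mean = -5.0656

-5.0656


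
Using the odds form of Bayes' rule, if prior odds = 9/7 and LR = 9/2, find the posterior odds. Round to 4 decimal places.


Bayes' rule in odds form: posterior odds = prior odds * LR
= (9 * 9) / (7 * 2)
= 81/14 = 5.7857

5.7857


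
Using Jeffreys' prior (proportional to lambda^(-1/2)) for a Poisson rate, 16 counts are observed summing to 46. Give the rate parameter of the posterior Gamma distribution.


Conjugate update: Gamma(prior_shape + S, prior_rate + n).
Prior shape = 0.5, prior rate = 0.
Posterior rate = 0 + n = 16

16.0


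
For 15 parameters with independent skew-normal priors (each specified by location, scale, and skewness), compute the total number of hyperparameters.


A skew-normal prior has 3 hyperparameters per parameter.
Total = 15 * 3 = 45

45


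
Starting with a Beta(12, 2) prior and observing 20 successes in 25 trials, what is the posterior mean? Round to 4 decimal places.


Posterior parameters: alpha = 12 + 20 = 32
beta = 2 + 5 = 7
Posterior mean = alpha / (alpha + beta) = 32 / 39
= 0.8205

0.8205


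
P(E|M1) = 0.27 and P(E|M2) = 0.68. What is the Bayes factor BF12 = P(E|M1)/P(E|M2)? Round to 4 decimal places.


Bayes factor BF12 = P(E|M1) / P(E|M2)
= 0.27 / 0.68
= 0.3971

0.3971


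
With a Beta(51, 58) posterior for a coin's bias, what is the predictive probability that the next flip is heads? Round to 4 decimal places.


The predictive probability equals the posterior mean.
P(next = heads) = alpha / (alpha + beta)
= 51 / 109 = 0.4679

0.4679


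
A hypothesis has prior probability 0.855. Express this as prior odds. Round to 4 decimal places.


Odds = P(H) / P(not H) = 0.855 / 0.145
= 5.8966

5.8966


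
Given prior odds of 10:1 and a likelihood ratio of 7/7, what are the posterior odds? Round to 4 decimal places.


Posterior odds = prior odds * LR
Prior odds = 10/1 = 10.0
LR = 7/7 = 1.0
Posterior odds = 10.0 * 1.0 = 10.0

10.0


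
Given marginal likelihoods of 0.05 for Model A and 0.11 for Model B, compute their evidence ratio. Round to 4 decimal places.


Ratio = ML(A) / ML(B) = 0.05/0.11
= 0.4545

0.4545


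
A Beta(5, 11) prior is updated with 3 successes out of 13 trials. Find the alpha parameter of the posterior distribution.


In the Beta-Binomial conjugate update:
alpha_post = alpha_prior + successes
= 5 + 3
= 8

8


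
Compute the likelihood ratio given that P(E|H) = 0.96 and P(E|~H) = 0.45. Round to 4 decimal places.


LR = P(E|H) / P(E|~H)
= 0.96 / 0.45 = 2.1333

2.1333


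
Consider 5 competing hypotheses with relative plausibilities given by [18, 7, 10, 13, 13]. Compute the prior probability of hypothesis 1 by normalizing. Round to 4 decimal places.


Sum of weights = 18 + 7 + 10 + 13 + 13 = 61
Normalized prior for H1 = 18 / 61
= 0.2951

0.2951


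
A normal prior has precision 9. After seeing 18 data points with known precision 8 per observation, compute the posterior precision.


In the conjugate normal model, precisions add:
tau_posterior = tau_prior + n * tau_data
= 9 + 18*8 = 153

153


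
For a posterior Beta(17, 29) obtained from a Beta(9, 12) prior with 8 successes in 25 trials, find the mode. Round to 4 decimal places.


Mode = (alpha - 1) / (alpha + beta - 2)
= 16 / 44
= 0.3636

0.3636


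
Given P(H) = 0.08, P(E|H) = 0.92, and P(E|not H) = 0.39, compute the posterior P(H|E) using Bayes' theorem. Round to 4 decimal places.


By Bayes' theorem: P(H|E) = P(E|H)*P(H) / P(E)
P(E) = P(E|H)*P(H) + P(E|not H)*P(not H)
P(E) = 0.92*0.08 + 0.39*0.92 = 0.4324
P(H|E) = 0.92*0.08 / 0.4324 = 0.1702

0.1702


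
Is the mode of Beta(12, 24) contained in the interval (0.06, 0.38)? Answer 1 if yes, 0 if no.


Mode = (a-1)/(a+b-2) = 11/34 = 0.3235
Interval: (0.06, 0.38)
Contains mode? 1

1


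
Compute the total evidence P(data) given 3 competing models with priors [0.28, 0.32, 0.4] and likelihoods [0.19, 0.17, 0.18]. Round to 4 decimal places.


Marginal likelihood = sum P(model_i) * P(data|model_i)
Model 1: 0.28 * 0.19 = 0.0532
Model 2: 0.32 * 0.17 = 0.0544
Model 3: 0.4 * 0.18 = 0.072
Total = 0.1796

0.1796


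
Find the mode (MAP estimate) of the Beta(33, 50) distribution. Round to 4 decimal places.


For Beta(a,b) with a,b > 1:
Mode = (a-1)/(a+b-2) = (33-1)/(83-2)
= 32/81 = 0.3951

0.3951


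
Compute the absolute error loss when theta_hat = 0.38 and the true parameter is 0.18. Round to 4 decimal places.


L = |theta_hat - theta_true|
= |0.38 - 0.18| = 0.2

0.2


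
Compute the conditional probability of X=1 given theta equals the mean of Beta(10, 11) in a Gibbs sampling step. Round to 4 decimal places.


Mean of Beta(10, 11) = 0.4762
P(X=1 | theta=0.4762) = 0.4762

0.4762


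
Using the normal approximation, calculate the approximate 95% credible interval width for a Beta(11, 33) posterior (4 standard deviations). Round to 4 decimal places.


Var(Beta) = 11*33/(44^2 * 45) = 0.0042
SD = 0.0645
Width ~ 4*SD = 0.2582

0.2582


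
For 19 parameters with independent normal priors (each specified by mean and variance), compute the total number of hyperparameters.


A normal prior has 2 hyperparameters per parameter.
Total = 19 * 2 = 38

38


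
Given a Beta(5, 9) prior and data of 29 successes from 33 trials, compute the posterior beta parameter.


Number of failures = 33 - 29 = 4
Posterior beta = 9 + 4 = 13

13


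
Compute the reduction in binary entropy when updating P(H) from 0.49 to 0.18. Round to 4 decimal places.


H_before = -p*log2(p) - (1-p)*log2(1-p) for p=0.49: 0.9997
H_after for p=0.18: 0.6801
Reduction = 0.9997 - 0.6801 = 0.3196

0.3196


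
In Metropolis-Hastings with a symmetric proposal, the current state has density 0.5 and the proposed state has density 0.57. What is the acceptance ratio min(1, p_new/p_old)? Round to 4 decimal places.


Ratio = p_new / p_old = 0.57 / 0.5 = 1.14
Acceptance = min(1, 1.14) = 1.0

1.0


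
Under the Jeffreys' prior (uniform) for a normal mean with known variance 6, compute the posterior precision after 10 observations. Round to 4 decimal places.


Prior precision = 0 (flat prior).
Post. prec. = 0 + n/var = 10/6 = 1.6667

1.6667


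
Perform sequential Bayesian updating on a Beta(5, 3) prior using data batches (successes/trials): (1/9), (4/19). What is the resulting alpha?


Accumulate successes: 5
Posterior alpha = prior alpha + sum of successes
= 5 + 5 = 10

10


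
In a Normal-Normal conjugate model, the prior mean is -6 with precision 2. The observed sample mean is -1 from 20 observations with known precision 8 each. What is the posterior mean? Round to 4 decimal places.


Posterior precision = tau0 + n*tau = 2 + 20*8 = 162
Posterior mean = (tau0*mu0 + n*tau*xbar) / posterior_precision
= (2*-6 + 20*8*-1) / 162
= -172 / 162 = -1.0617

-1.0617


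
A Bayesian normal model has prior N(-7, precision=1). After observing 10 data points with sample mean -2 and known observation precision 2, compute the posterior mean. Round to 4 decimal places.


Posterior mean = (prior_precision * prior_mean + n * data_precision * data_mean) / (prior_precision + n * data_precision)
Numerator = 1*-7 + 10*2*-2 = -47
Denominator = 1 + 10*2 = 21
Posterior mean = -2.2381

-2.2381


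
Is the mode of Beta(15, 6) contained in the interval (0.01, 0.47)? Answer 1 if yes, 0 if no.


Mode = (a-1)/(a+b-2) = 14/19 = 0.7368
Interval: (0.01, 0.47)
Contains mode? 0

0


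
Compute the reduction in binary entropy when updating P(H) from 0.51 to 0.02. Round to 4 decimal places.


H_before = -p*log2(p) - (1-p)*log2(1-p) for p=0.51: 0.9997
H_after for p=0.02: 0.1414
Reduction = 0.9997 - 0.1414 = 0.8583

0.8583


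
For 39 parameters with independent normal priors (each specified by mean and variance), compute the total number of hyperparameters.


A normal prior has 2 hyperparameters per parameter.
Total = 39 * 2 = 78

78


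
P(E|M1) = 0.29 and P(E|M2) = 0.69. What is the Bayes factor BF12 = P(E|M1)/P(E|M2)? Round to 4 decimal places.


Bayes factor BF12 = P(E|M1) / P(E|M2)
= 0.29 / 0.69
= 0.4203

0.4203
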